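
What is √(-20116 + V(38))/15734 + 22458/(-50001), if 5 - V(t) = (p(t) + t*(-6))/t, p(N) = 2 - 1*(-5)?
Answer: -7486/16667 + I*√29031886/597892 ≈ -0.44915 + 0.0090119*I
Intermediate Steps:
p(N) = 7 (p(N) = 2 + 5 = 7)
V(t) = 5 - (7 - 6*t)/t (V(t) = 5 - (7 + t*(-6))/t = 5 - (7 - 6*t)/t)
√(-20116 + V(38))/15734 + 22458/(-50001) = √(-20116 + (11 - 7/38))/15734 + 22458/(-50001) = √(-20116 + (11 - 7*1/38))*(1/15734) + 22458*(-1/50001) = √(-20116 + (11 - 7/38))*(1/15734) - 7486/16667 = √(-20116 + 411/38)*(1/15734) - 7486/16667 = √(-763997/38)*(1/15734) - 7486/16667 = (I*√29031886/38)*(1/15734) - 7486/16667 = I*√29031886/597892 - 7486/16667 = -7486/16667 + I*√29031886/597892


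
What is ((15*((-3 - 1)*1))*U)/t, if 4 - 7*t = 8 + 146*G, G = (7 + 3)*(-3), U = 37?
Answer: -3885/1094 ≈ -3.5512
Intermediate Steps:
G = -30 (G = 10*(-3) = -30)
t = 4376/7 (t = 4/7 - (8 + 146*(-30))/7 = 4/7 - (8 - 4380)/7 = 4/7 - ⅐*(-4372) = 4/7 + 4372/7 = 4376/7 ≈ 625.14)
((15*((-3 - 1)*1))*U)/t = ((15*((-3 - 1)*1))*37)/(4376/7) = ((15*(-4*1))*37)*(7/4376) = ((15*(-4))*37)*(7/4376) = -60*37*(7/4376) = -2220*7/4376 = -3885/1094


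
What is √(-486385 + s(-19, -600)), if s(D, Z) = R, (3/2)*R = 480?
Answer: I*√486065 ≈ 697.18*I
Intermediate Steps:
R = 320 (R = (⅔)*480 = 320)
s(D, Z) = 320
√(-486385 + s(-19, -600)) = √(-486385 + 320) = √(-486065) = I*√486065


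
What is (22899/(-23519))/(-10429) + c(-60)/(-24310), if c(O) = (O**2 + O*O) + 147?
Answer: -1801512921207/5962748315810 ≈ -0.30213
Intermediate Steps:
c(O) = 147 + 2*O**2 (c(O) = (O**2 + O**2) + 147 = 2*O**2 + 147 = 147 + 2*O**2)
(22899/(-23519))/(-10429) + c(-60)/(-24310) = (22899/(-23519))/(-10429) + (147 + 2*(-60)**2)/(-24310) = (22899*(-1/23519))*(-1/10429) + (147 + 2*3600)*(-1/24310) = -22899/23519*(-1/10429) + (147 + 7200)*(-1/24310) = 22899/245279651 + 7347*(-1/24310) = 22899/245279651 - 7347/24310 = -1801512921207/5962748315810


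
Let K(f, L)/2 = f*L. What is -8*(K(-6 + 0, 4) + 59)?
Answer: -88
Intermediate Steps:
K(f, L) = 2*L*f (K(f, L) = 2*(f*L) = 2*(L*f) = 2*L*f)
-8*(K(-6 + 0, 4) + 59) = -8*(2*4*(-6 + 0) + 59) = -8*(2*4*(-6) + 59) = -8*(-48 + 59) = -8*11 = -88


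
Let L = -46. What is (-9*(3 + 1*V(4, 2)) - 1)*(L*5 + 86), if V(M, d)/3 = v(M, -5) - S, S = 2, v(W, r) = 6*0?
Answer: -3744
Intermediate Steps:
v(W, r) = 0
V(M, d) = -6 (V(M, d) = 3*(0 - 1*2) = 3*(0 - 2) = 3*(-2) = -6)
(-9*(3 + 1*V(4, 2)) - 1)*(L*5 + 86) = (-9*(3 + 1*(-6)) - 1)*(-46*5 + 86) = (-9*(3 - 6) - 1)*(-230 + 86) = (-9*(-3) - 1)*(-144) = (27 - 1)*(-144) = 26*(-144) = -3744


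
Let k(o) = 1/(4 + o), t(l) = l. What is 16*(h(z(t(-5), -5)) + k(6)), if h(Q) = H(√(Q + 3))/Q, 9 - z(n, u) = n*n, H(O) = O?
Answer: 8/5 - I*√13 ≈ 1.6 - 3.6056*I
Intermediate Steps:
z(n, u) = 9 - n² (z(n, u) = 9 - n*n = 9 - n²)
h(Q) = √(3 + Q)/Q (h(Q) = √(Q + 3)/Q = √(3 + Q)/Q)
16*(h(z(t(-5), -5)) + k(6)) = 16*(√(3 + (9 - 1*(-5)²))/(9 - 1*(-5)²) + 1/(4 + 6)) = 16*(√(3 + (9 - 1*25))/(9 - 1*25) + 1/10) = 16*(√(3 + (9 - 25))/(9 - 25) + ⅒) = 16*(√(3 - 16)/(-16) + ⅒) = 16*(-I*√13/16 + ⅒) = 16*(⅒ - I*√13/16) = 8/5 - I*√13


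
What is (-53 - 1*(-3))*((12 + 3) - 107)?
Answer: 4600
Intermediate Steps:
(-53 - 1*(-3))*((12 + 3) - 107) = (-53 + 3)*(15 - 107) = -50*(-92) = 4600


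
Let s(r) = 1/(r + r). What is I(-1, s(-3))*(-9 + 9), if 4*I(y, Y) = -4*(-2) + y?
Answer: 0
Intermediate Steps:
s(r) = 1/(2*r)
I(y, Y) = 2 + y/4 (I(y, Y) = (-4*(-2) + y)/4 = (8 + y)/4 = 2 + y/4)
I(-1, s(-3))*(-9 + 9) = (2 + (¼)*(-1))*(-9 + 9) = (2 - ¼)*0 = (7/4)*0 = 0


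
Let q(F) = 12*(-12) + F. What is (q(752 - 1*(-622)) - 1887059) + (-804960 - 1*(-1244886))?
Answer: -1445903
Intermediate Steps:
q(F) = -144 + F
(q(752 - 1*(-622)) - 1887059) + (-804960 - 1*(-1244886)) = ((-144 + (752 - 1*(-622))) - 1887059) + (-804960 - 1*(-1244886)) = ((-144 + (752 + 622)) - 1887059) + (-804960 + 1244886) = ((-144 + 1374) - 1887059) + 439926 = (1230 - 1887059) + 439926 = -1885829 + 439926 = -1445903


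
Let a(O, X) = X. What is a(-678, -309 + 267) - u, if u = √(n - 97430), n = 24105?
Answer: -42 - 5*I*√2933 ≈ -42.0 - 270.79*I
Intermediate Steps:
u = 5*I*√2933 (u = √(24105 - 97430) = √(-73325) = 5*I*√2933 ≈ 270.79*I)
a(-678, -309 + 267) - u = (-309 + 267) - 5*I*√2933 = -42 - 5*I*√2933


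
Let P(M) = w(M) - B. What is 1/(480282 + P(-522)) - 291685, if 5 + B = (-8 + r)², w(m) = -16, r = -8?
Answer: -140013175274/480015 ≈ -2.9169e+5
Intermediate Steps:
B = 251 (B = -5 + (-8 - 8)² = -5 + (-16)² = -5 + 256 = 251)
P(M) = -267 (P(M) = -16 - 1*251 = -16 - 251 = -267)
1/(480282 + P(-522)) - 291685 = 1/(480282 - 267) - 291685 = 1/480015 - 291685 = -140013175274/480015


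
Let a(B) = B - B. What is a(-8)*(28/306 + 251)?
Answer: 0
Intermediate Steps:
a(B) = 0
a(-8)*(28/306 + 251) = 0*(28/306 + 251) = 0*(28*(1/306) + 251) = 0*(14/153 + 251) = 0*(38417/153) = 0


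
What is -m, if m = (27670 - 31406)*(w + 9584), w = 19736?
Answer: 109539520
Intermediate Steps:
m = -109539520 (m = (27670 - 31406)*(19736 + 9584) = -3736*29320 = -109539520)
-m = -1*(-109539520) = 109539520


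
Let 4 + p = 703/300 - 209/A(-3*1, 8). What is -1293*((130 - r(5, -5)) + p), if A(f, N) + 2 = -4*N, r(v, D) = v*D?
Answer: -350575831/1700 ≈ -2.0622e+5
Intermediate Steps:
r(v, D) = D*v
A(f, N) = -2 - 4*N
p = 22901/5100 (p = -4 + (703/300 - 209/(-2 - 4*8)) = -4 + (703*(1/300) - 209/(-2 - 32)) = -4 + (703/300 - 209/(-34)) = -4 + (703/300 - 209*(-1/34)) = -4 + (703/300 + 209/34) = -4 + 43301/5100 = 22901/5100 ≈ 4.4904)
-1293*((130 - r(5, -5)) + p) = -1293*((130 - (-5)*5) + 22901/5100) = -1293*((130 - 1*(-25)) + 22901/5100) = -1293*((130 + 25) + 22901/5100) = -1293*(155 + 22901/5100) = -1293*813401/5100 = -350575831/1700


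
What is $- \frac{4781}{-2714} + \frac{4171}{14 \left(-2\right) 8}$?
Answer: $- \frac{5124575}{303968} \approx -16.859$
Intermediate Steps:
$- \frac{4781}{-2714} + \frac{4171}{14 \left(-2\right) 8} = \left(-4781\right) \left(- \frac{1}{2714}\right) + \frac{4171}{\left(-28\right) 8} = \frac{4781}{2714} + \frac{4171}{-224} = \frac{4781}{2714} + 4171 \left(- \frac{1}{224}\right) = \frac{4781}{2714} - \frac{4171}{224} = - \frac{5124575}{303968}$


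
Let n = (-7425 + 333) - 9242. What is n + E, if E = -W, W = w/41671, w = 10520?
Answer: -680664634/41671 ≈ -16334.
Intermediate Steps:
W = 10520/41671 ≈ 0.25245
n = -16334 (n = -7092 - 9242 = -16334)
E = -10520/41671 (E = -1*10520/41671 = -10520/41671 ≈ -0.25245)
n + E = -16334 - 10520/41671 = -680664634/41671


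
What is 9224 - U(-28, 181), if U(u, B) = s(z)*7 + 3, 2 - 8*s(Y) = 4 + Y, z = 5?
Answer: 73817/8 ≈ 9227.1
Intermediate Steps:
s(Y) = -¼ - Y/8 (s(Y) = ¼ - (4 + Y)/8 = ¼ + (-½ - Y/8) = -¼ - Y/8)
U(u, B) = -25/8 (U(u, B) = (-¼ - ⅛*5)*7 + 3 = (-¼ - 5/8)*7 + 3 = -7/8*7 + 3 = -49/8 + 3 = -25/8)
9224 - U(-28, 181) = 9224 - 1*(-25/8) = 9224 + 25/8 = 73817/8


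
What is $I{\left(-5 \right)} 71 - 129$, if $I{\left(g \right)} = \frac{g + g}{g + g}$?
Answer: $-58$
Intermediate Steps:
$I{\left(g \right)} = 1$ ($I{\left(g \right)} = \frac{2 g}{2 g} = 2 g \frac{1}{2 g} = 1$)
$I{\left(-5 \right)} 71 - 129 = 1 \cdot 71 - 129 = 71 - 129 = -58$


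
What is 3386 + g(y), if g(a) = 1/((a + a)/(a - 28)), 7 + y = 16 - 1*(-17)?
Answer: 88035/26 ≈ 3386.0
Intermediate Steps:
y = 26 (y = -7 + (16 - 1*(-17)) = -7 + (16 + 17) = -7 + 33 = 26)
g(a) = (-28 + a)/(2*a) (g(a) = 1/((2*a)/(-28 + a)) = 1/(2*a/(-28 + a)) = (-28 + a)/(2*a))
3386 + g(y) = 3386 + (½)*(-28 + 26)/26 = 3386 + (½)*(1/26)*(-2) = 3386 - 1/26 = 88035/26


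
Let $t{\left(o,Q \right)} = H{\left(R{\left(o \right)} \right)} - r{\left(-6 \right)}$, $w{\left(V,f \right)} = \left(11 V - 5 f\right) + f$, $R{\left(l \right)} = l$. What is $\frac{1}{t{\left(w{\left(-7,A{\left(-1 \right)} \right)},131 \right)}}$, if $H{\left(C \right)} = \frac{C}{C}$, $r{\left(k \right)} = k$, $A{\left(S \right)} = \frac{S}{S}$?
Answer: $\frac{1}{7} \approx 0.14286$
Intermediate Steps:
$A{\left(S \right)} = 1$
$w{\left(V,f \right)} = - 4 f + 11 V$ ($w{\left(V,f \right)} = \left(- 5 f + 11 V\right) + f = - 4 f + 11 V$)
$H{\left(C \right)} = 1$
$t{\left(o,Q \right)} = 7$ ($t{\left(o,Q \right)} = 1 - -6 = 1 + 6 = 7$)
$\frac{1}{t{\left(w{\left(-7,A{\left(-1 \right)} \right)},131 \right)}} = \frac{1}{7}$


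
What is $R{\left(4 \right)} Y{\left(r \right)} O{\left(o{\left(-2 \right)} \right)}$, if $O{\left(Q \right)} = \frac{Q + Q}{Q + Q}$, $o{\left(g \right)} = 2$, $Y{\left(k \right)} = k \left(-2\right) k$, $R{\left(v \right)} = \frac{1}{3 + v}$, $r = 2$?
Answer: $- \frac{8}{7} \approx -1.1429$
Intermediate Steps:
$Y{\left(k \right)} = - 2 k^{2}$ ($Y{\left(k \right)} = - 2 k k = - 2 k^{2}$)
$O{\left(Q \right)} = 1$ ($O{\left(Q \right)} = \frac{2 Q}{2 Q} = 2 Q \frac{1}{2 Q} = 1$)
$R{\left(4 \right)} Y{\left(r \right)} O{\left(o{\left(-2 \right)} \right)} = \frac{\left(-2\right) 2^{2}}{3 + 4} \cdot 1 = \frac{\left(-2\right) 4}{7} \cdot 1 = \frac{1}{7} \left(-8\right) 1 = \left(- \frac{8}{7}\right) 1 = - \frac{8}{7}$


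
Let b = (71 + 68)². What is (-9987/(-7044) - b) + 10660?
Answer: -20332699/2348 ≈ -8659.6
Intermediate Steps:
b = 19321 (b = 139² = 19321)
(-9987/(-7044) - b) + 10660 = (-9987/(-7044) - 1*19321) + 10660 = (-9987*(-1/7044) - 19321) + 10660 = (3329/2348 - 19321) + 10660 = -45362379/2348 + 10660 = -20332699/2348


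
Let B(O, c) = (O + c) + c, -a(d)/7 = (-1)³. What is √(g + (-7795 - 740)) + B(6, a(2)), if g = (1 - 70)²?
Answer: 20 + I*√3774 ≈ 20.0 + 61.433*I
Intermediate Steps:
g = 4761 (g = (-69)² = 4761)
a(d) = 7 (a(d) = -7*(-1)³ = -7*(-1) = 7)
B(O, c) = O + 2*c
√(g + (-7795 - 740)) + B(6, a(2)) = √(4761 + (-7795 - 740)) + (6 + 2*7) = √(4761 - 8535) + (6 + 14) = √(-3774) + 20 = I*√3774 + 20 = 20 + I*√3774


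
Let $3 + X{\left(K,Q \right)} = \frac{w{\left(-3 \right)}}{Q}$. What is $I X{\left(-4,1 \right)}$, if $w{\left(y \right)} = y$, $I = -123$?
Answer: $738$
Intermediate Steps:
$X{\left(K,Q \right)} = -3 - \frac{3}{Q}$
$I X{\left(-4,1 \right)} = - 123 \left(-3 - \frac{3}{1}\right) = - 123 \left(-3 - 3\right) = \left(-123\right) \left(-6\right) = 738$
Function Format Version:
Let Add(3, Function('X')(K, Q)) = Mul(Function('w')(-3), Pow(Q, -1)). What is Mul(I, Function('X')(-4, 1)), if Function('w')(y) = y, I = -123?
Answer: 738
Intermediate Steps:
Function('X')(K, Q) = Add(-3, Mul(-3, Pow(Q, -1)))
Mul(I, Function('X')(-4, 1)) = Mul(-123, Add(-3, Mul(-3, Pow(1, -1)))) = Mul(-123, Add(-3, Mul(-3, 1))) = Mul(-123, Add(-3, -3)) = Mul(-123, -6) = 738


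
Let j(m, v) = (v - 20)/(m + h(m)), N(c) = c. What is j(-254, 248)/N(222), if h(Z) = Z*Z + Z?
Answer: 19/1184148 ≈ 1.6045e-5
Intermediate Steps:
h(Z) = Z + Z² (h(Z) = Z² + Z = Z + Z²)
j(m, v) = (-20 + v)/(m + m*(1 + m)) (j(m, v) = (v - 20)/(m + m*(1 + m)) = (-20 + v)/(m + m*(1 + m)))
j(-254, 248)/N(222) = ((-20 + 248)/((-254)*(2 - 254)))/222 = -1/254*228/(-252)*(1/222) = -1/254*(-1/252)*228*(1/222) = (19/5334)*(1/222) = 19/1184148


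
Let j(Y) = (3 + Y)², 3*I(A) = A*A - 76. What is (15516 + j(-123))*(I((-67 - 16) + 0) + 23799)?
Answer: 779910120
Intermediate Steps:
I(A) = -76/3 + A²/3 (I(A) = (A*A - 76)/3 = (A² - 76)/3 = (-76 + A²)/3 = -76/3 + A²/3)
(15516 + j(-123))*(I((-67 - 16) + 0) + 23799) = (15516 + (3 - 123)²)*((-76/3 + ((-67 - 16) + 0)²/3) + 23799) = (15516 + (-120)²)*((-76/3 + (-83 + 0)²/3) + 23799) = (15516 + 14400)*((-76/3 + (⅓)*(-83)²) + 23799) = 29916*((-76/3 + (⅓)*6889) + 23799) = 29916*((-76/3 + 6889/3) + 23799) = 29916*(2271 + 23799) = 29916*26070 = 779910120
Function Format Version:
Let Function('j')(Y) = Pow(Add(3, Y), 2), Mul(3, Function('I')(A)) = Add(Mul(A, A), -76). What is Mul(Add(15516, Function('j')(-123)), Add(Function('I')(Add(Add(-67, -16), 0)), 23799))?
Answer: 779910120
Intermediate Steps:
Function('I')(A) = Add(Rational(-76, 3), Mul(Rational(1, 3), Pow(A, 2))) (Function('I')(A) = Mul(Rational(1, 3), Add(Mul(A, A), -76)) = Mul(Rational(1, 3), Add(Pow(A, 2), -76)) = Mul(Rational(1, 3), Add(-76, Pow(A, 2))) = Add(Rational(-76, 3), Mul(Rational(1, 3), Pow(A, 2))))
Mul(Add(15516, Function('j')(-123)), Add(Function('I')(Add(Add(-67, -16), 0)), 23799)) = Mul(Add(15516, Pow(Add(3, -123), 2)), Add(Add(Rational(-76, 3), Mul(Rational(1, 3), Pow(Add(Add(-67, -16), 0), 2))), 23799)) = Mul(Add(15516, Pow(-120, 2)), Add(Add(Rational(-76, 3), Mul(Rational(1, 3), Pow(Add(-83, 0), 2))), 23799)) = Mul(Add(15516, 14400), Add(Add(Rational(-76, 3), Mul(Rational(1, 3), Pow(-83, 2))), 23799)) = Mul(29916, Add(Add(Rational(-76, 3), Mul(Rational(1, 3), 6889)), 23799)) = Mul(29916, Add(Add(Rational(-76, 3), Rational(6889, 3)), 23799)) = Mul(29916, Add(2271, 23799)) = Mul(29916, 26070) = 779910120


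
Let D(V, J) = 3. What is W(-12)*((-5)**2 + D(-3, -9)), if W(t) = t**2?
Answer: 4032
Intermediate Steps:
W(-12)*((-5)**2 + D(-3, -9)) = (-12)**2*((-5)**2 + 3) = 144*(25 + 3) = 144*28 = 4032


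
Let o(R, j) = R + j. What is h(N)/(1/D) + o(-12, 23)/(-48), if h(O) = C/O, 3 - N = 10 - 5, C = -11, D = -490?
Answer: -129371/48 ≈ -2695.2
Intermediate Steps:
N = -2 (N = 3 - (10 - 5) = 3 - 1*5 = 3 - 5 = -2)
h(O) = -11/O
h(N)/(1/D) + o(-12, 23)/(-48) = (-11/(-2))/(1/(-490)) + (-12 + 23)/(-48) = (-11*(-1/2))/(-1/490) + 11*(-1/48) = (11/2)*(-490) - 11/48 = -2695 - 11/48 = -129371/48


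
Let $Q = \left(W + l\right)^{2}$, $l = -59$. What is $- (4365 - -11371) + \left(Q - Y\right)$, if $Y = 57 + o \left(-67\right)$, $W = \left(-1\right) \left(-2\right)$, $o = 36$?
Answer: $-10132$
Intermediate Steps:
$W = 2$
$Q = 3249$ ($Q = \left(2 - 59\right)^{2} = \left(-57\right)^{2} = 3249$)
$Y = -2355$ ($Y = 57 + 36 \left(-67\right) = 57 - 2412 = -2355$)
$- (4365 - -11371) + \left(Q - Y\right) = - (4365 - -11371) + \left(3249 - -2355\right) = - (4365 + 11371) + \left(3249 + 2355\right) = \left(-1\right) 15736 + 5604 = -15736 + 5604 = -10132$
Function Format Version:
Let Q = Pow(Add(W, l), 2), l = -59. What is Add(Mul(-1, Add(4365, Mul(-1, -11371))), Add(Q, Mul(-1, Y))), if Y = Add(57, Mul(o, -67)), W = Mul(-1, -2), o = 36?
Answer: -10132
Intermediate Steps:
W = 2
Q = 3249 (Q = Pow(Add(2, -59), 2) = Pow(-57, 2) = 3249)
Y = -2355 (Y = Add(57, Mul(36, -67)) = Add(57, -2412) = -2355)
Add(Mul(-1, Add(4365, Mul(-1, -11371))), Add(Q, Mul(-1, Y))) = Add(Mul(-1, Add(4365, Mul(-1, -11371))), Add(3249, Mul(-1, -2355))) = Add(Mul(-1, Add(4365, 11371)), Add(3249, 2355)) = Add(Mul(-1, 15736), 5604) = Add(-15736, 5604) = -10132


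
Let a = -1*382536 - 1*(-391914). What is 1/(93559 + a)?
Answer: 1/102937 ≈ 9.7147e-6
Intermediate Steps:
a = 9378 (a = -382536 + 391914 = 9378)
1/(93559 + a) = 1/(93559 + 9378) = 1/102937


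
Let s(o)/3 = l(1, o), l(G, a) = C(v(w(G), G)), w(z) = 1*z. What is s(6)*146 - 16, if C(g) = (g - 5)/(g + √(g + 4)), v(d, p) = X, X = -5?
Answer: 10742/13 + 2190*I/13 ≈ 826.31 + 168.46*I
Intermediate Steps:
w(z) = z
v(d, p) = -5
C(g) = (-5 + g)/(g + √(4 + g))
l(G, a) = -5*(-5 - I)/13 (l(G, a) = (-5 - 5)/(-5 + √(4 - 5)) = -10/(-5 + √(-1)) = -10/(-5 + I) = ((-5 - I)/26)*(-10) = -5*(-5 - I)/13)
s(o) = 75/13 + 15*I/13 (s(o) = 3*(25/13 + 5*I/13) = 75/13 + 15*I/13)
s(6)*146 - 16 = (75/13 + 15*I/13)*146 - 16 = (10950/13 + 2190*I/13) - 16 = 10742/13 + 2190*I/13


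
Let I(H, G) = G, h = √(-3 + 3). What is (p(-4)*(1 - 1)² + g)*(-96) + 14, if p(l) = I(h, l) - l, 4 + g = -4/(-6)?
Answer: 334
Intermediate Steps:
h = 0 (h = √0 = 0)
g = -10/3 (g = -4 - 4/(-6) = -4 - 4*(-⅙) = -4 + ⅔ = -10/3 ≈ -3.3333)
p(l) = 0 (p(l) = l - l = 0)
(p(-4)*(1 - 1)² + g)*(-96) + 14 = (0*(1 - 1)² - 10/3)*(-96) + 14 = (0*0² - 10/3)*(-96) + 14 = (0*0 - 10/3)*(-96) + 14 = (0 - 10/3)*(-96) + 14 = -10/3*(-96) + 14 = 320 + 14 = 334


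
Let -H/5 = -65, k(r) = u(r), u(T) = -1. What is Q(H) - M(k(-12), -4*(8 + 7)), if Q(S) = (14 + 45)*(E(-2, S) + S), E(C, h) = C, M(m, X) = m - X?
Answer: 18998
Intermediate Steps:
k(r) = -1
H = 325 (H = -5*(-65) = 325)
Q(S) = -118 + 59*S (Q(S) = (14 + 45)*(-2 + S) = 59*(-2 + S) = -118 + 59*S)
Q(H) - M(k(-12), -4*(8 + 7)) = (-118 + 59*325) - (-1 - (-4)*(8 + 7)) = (-118 + 19175) - (-1 - (-4)*15) = 19057 - (-1 - 1*(-60)) = 19057 - (-1 + 60) = 19057 - 1*59 = 19057 - 59 = 18998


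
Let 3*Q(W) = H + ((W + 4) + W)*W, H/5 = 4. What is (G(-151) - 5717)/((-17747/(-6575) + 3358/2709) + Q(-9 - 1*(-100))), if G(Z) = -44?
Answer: -102613059675/100682370323 ≈ -1.0192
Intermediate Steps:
H = 20 (H = 5*4 = 20)
Q(W) = 20/3 + W*(4 + 2*W)/3 (Q(W) = (20 + ((W + 4) + W)*W)/3 = (20 + ((4 + W) + W)*W)/3 = (20 + (4 + 2*W)*W)/3 = (20 + W*(4 + 2*W))/3 = 20/3 + W*(4 + 2*W)/3)
(G(-151) - 5717)/((-17747/(-6575) + 3358/2709) + Q(-9 - 1*(-100))) = (-44 - 5717)/((-17747/(-6575) + 3358/2709) + (20/3 + 2*(-9 - 1*(-100))**2/3 + 4*(-9 - 1*(-100))/3)) = -5761/((-17747*(-1/6575) + 3358*(1/2709)) + (20/3 + 2*(-9 + 100)**2/3 + 4*(-9 + 100)/3)) = -5761/((17747/6575 + 3358/2709) + (20/3 + (2/3)*91**2 + (4/3)*91)) = -5761/(70155473/17811675 + (20/3 + (2/3)*8281 + 364/3)) = -5761/(70155473/17811675 + (20/3 + 16562/3 + 364/3)) = -5761/(70155473/17811675 + 16946/3) = -5761/100682370323/17811675 = -5761*17811675/100682370323 = -102613059675/100682370323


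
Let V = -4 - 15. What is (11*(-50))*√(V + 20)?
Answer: -550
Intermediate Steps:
V = -19
(11*(-50))*√(V + 20) = (11*(-50))*√(-19 + 20) = -550*√1 = -550*1 = -550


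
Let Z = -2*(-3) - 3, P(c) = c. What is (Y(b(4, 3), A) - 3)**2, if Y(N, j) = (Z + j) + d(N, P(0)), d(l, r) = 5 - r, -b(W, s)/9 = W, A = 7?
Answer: 144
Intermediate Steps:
b(W, s) = -9*W
Z = 3 (Z = 6 - 3 = 3)
Y(N, j) = 8 + j (Y(N, j) = (3 + j) + (5 - 1*0) = (3 + j) + (5 + 0) = (3 + j) + 5 = 8 + j)
(Y(b(4, 3), A) - 3)**2 = ((8 + 7) - 3)**2 = (15 - 3)**2 = 12**2 = 144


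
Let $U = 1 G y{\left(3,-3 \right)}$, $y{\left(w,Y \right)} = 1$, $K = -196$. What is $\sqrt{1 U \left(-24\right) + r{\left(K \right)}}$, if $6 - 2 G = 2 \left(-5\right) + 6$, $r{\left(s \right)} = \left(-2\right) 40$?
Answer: $10 i \sqrt{2} \approx 14.142 i$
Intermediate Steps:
$r{\left(s \right)} = -80$
$G = 5$ ($G = 3 - \frac{2 \left(-5\right) + 6}{2} = 3 - \frac{-10 + 6}{2} = 3 - -2 = 3 + 2 = 5$)
$U = 5$ ($U = 1 \cdot 5 \cdot 1 = 5 \cdot 1 = 5$)
$\sqrt{1 U \left(-24\right) + r{\left(K \right)}} = \sqrt{1 \cdot 5 \left(-24\right) - 80} = \sqrt{5 \left(-24\right) - 80} = \sqrt{-120 - 80} = \sqrt{-200} = 10 i \sqrt{2}$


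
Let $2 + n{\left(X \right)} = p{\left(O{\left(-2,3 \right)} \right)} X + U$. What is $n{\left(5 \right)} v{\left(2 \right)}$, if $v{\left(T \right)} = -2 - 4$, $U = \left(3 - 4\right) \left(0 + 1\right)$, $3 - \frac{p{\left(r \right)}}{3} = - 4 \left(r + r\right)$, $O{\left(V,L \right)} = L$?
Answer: $-2412$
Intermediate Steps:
$p{\left(r \right)} = 9 + 24 r$ ($p{\left(r \right)} = 9 - 3 \left(- 4 \left(r + r\right)\right) = 9 - 3 \left(- 4 \cdot 2 r\right) = 9 - 3 \left(- 8 r\right) = 9 + 24 r$)
$U = -1$ ($U = \left(-1\right) 1 = -1$)
$v{\left(T \right)} = -6$
$n{\left(X \right)} = -3 + 81 X$ ($n{\left(X \right)} = -2 + \left(\left(9 + 24 \cdot 3\right) X - 1\right) = -2 + \left(\left(9 + 72\right) X - 1\right) = -2 + \left(81 X - 1\right) = -2 + \left(-1 + 81 X\right) = -3 + 81 X$)
$n{\left(5 \right)} v{\left(2 \right)} = \left(-3 + 81 \cdot 5\right) \left(-6\right) = \left(-3 + 405\right) \left(-6\right) = 402 \left(-6\right) = -2412$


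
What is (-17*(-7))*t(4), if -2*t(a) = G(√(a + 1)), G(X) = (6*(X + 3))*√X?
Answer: 357*5^(¼)*(-3 - √5) ≈ -2795.2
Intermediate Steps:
G(X) = √X*(18 + 6*X) (G(X) = (6*(3 + X))*√X = (18 + 6*X)*√X = √X*(18 + 6*X))
t(a) = -3*(1 + a)^(¼)*(3 + √(1 + a)) (t(a) = -3*√(√(a + 1))*(3 + √(a + 1)) = -3*√(√(1 + a))*(3 + √(1 + a)) = -3*(1 + a)^(¼)*(3 + √(1 + a)))
(-17*(-7))*t(4) = (-17*(-7))*(3*(1 + 4)^(¼)*(-3 - √(1 + 4))) = 119*(3*5^(¼)*(-3 - √5)) = 357*5^(¼)*(-3 - √5)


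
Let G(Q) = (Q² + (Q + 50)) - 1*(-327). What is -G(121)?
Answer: -15139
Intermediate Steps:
G(Q) = 377 + Q + Q² (G(Q) = (Q² + (50 + Q)) + 327 = (50 + Q + Q²) + 327 = 377 + Q + Q²)
-G(121) = -(377 + 121 + 121²) = -(377 + 121 + 14641) = -1*15139 = -15139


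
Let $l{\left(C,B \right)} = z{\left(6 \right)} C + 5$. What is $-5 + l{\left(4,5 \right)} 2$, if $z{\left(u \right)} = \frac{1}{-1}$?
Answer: $-3$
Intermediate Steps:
$z{\left(u \right)} = -1$
$l{\left(C,B \right)} = 5 - C$ ($l{\left(C,B \right)} = - C + 5 = 5 - C$)
$-5 + l{\left(4,5 \right)} 2 = -5 + \left(5 - 4\right) 2 = -5 + 1 \cdot 2 = -5 + 2 = -3$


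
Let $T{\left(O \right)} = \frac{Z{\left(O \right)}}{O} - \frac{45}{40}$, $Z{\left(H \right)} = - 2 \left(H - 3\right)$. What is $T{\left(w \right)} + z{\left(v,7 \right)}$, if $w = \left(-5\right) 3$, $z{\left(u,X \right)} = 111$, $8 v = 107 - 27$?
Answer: $\frac{4299}{40} \approx 107.47$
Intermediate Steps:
$v = 10$ ($v = \frac{107 - 27}{8} = \frac{1}{8} \cdot 80 = 10$)
$w = -15$
$Z{\left(H \right)} = 6 - 2 H$ ($Z{\left(H \right)} = - 2 \left(-3 + H\right) = 6 - 2 H$)
$T{\left(O \right)} = - \frac{9}{8} + \frac{6 - 2 O}{O}$ ($T{\left(O \right)} = \frac{6 - 2 O}{O} - \frac{45}{40} = \frac{6 - 2 O}{O} - \frac{9}{8} = - \frac{9}{8} + \frac{6 - 2 O}{O}$)
$T{\left(w \right)} + z{\left(v,7 \right)} = \left(- \frac{25}{8} + \frac{6}{-15}\right) + 111 = \left(- \frac{25}{8} + 6 \left(- \frac{1}{15}\right)\right) + 111 = \left(- \frac{25}{8} - \frac{2}{5}\right) + 111 = - \frac{141}{40} + 111 = \frac{4299}{40}$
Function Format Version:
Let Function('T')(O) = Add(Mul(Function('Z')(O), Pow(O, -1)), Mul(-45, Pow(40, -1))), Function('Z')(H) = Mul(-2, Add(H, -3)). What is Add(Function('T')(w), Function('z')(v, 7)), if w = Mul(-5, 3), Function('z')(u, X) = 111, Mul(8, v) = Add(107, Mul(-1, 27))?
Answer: Rational(4299, 40) ≈ 107.47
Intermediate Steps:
v = 10 (v = Mul(Rational(1, 8), Add(107, Mul(-1, 27))) = Mul(Rational(1, 8), Add(107, -27)) = Mul(Rational(1, 8), 80) = 10)
w = -15
Function('Z')(H) = Add(6, Mul(-2, H)) (Function('Z')(H) = Mul(-2, Add(-3, H)) = Add(6, Mul(-2, H)))
Function('T')(O) = Add(Rational(-9, 8), Mul(Pow(O, -1), Add(6, Mul(-2, O)))) (Function('T')(O) = Add(Mul(Add(6, Mul(-2, O)), Pow(O, -1)), Mul(-45, Pow(40, -1))) = Add(Mul(Pow(O, -1), Add(6, Mul(-2, O))), Mul(-45, Rational(1, 40))) = Add(Mul(Pow(O, -1), Add(6, Mul(-2, O))), Rational(-9, 8)) = Add(Rational(-9, 8), Mul(Pow(O, -1), Add(6, Mul(-2, O)))))
Add(Function('T')(w), Function('z')(v, 7)) = Add(Add(Rational(-25, 8), Mul(6, Pow(-15, -1))), 111) = Add(Add(Rational(-25, 8), Mul(6, Rational(-1, 15))), 111) = Add(Add(Rational(-25, 8), Rational(-2, 5)), 111) = Add(Rational(-141, 40), 111) = Rational(4299, 40)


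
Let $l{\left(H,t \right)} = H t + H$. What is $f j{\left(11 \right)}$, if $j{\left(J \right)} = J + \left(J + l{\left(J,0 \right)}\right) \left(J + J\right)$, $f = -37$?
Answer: $-18315$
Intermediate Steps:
$l{\left(H,t \right)} = H + H t$
$j{\left(J \right)} = J + 4 J^{2}$ ($j{\left(J \right)} = J + \left(J + J \left(1 + 0\right)\right) \left(J + J\right) = J + \left(J + J 1\right) 2 J = J + \left(J + J\right) 2 J = J + 2 J 2 J = J + 4 J^{2}$)
$f j{\left(11 \right)} = - 37 \cdot 11 \left(1 + 4 \cdot 11\right) = - 37 \cdot 11 \left(1 + 44\right) = - 37 \cdot 11 \cdot 45 = \left(-37\right) 495 = -18315$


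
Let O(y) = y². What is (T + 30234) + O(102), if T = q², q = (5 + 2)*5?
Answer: 41863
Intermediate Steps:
q = 35 (q = 7*5 = 35)
T = 1225 (T = 35² = 1225)
(T + 30234) + O(102) = (1225 + 30234) + 102² = 31459 + 10404 = 41863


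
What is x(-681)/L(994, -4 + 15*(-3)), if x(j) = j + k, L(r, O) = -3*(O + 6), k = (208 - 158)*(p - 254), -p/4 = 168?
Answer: -46981/129 ≈ -364.19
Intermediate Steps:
p = -672 (p = -4*168 = -672)
k = -46300 (k = (208 - 158)*(-672 - 254) = 50*(-926) = -46300)
L(r, O) = -18 - 3*O (L(r, O) = -3*(6 + O) = -18 - 3*O)
x(j) = -46300 + j (x(j) = j - 46300 = -46300 + j)
x(-681)/L(994, -4 + 15*(-3)) = (-46300 - 681)/(-18 - 3*(-4 + 15*(-3))) = -46981/(-18 - 3*(-4 - 45)) = -46981/(-18 - 3*(-49)) = -46981/(-18 + 147) = -46981/129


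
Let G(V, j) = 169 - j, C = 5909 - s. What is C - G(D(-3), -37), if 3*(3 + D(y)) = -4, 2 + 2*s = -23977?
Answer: 35385/2 ≈ 17693.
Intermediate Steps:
s = -23979/2 (s = -1 + (½)*(-23977) = -1 - 23977/2 = -23979/2 ≈ -11990.)
D(y) = -13/3 (D(y) = -3 + (⅓)*(-4) = -3 - 4/3 = -13/3)
C = 35797/2 (C = 5909 - 1*(-23979/2) = 5909 + 23979/2 = 35797/2 ≈ 17899.)
C - G(D(-3), -37) = 35797/2 - (169 - 1*(-37)) = 35797/2 - (169 + 37) = 35797/2 - 1*206 = 35797/2 - 206 = 35385/2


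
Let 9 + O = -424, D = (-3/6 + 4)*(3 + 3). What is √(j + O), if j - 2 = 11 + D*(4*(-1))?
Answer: 6*I*√14 ≈ 22.45*I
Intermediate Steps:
D = 21 (D = (-3*⅙ + 4)*6 = (-½ + 4)*6 = (7/2)*6 = 21)
j = -71 (j = 2 + (11 + 21*(4*(-1))) = 2 + (11 + 21*(-4)) = 2 + (11 - 84) = 2 - 73 = -71)
O = -433 (O = -9 - 424 = -433)
√(j + O) = √(-71 - 433) = √(-504) = 6*I*√14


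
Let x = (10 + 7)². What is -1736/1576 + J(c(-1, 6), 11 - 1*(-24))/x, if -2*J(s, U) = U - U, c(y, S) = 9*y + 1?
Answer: -217/197 ≈ -1.1015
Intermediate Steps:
c(y, S) = 1 + 9*y
J(s, U) = 0 (J(s, U) = -(U - U)/2 = -½*0 = 0)
x = 289 (x = 17² = 289)
-1736/1576 + J(c(-1, 6), 11 - 1*(-24))/x = -1736/1576 + 0/289 = -1736*1/1576 + 0*(1/289) = -217/197 + 0 = -217/197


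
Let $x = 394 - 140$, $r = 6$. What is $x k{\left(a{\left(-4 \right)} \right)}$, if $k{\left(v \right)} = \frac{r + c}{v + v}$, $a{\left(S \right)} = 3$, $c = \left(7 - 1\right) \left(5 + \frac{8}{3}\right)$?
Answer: $\frac{6604}{3} \approx 2201.3$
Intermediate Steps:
$c = 46$ ($c = 6 \left(5 + 8 \cdot \frac{1}{3}\right) = 6 \left(5 + \frac{8}{3}\right) = 6 \cdot \frac{23}{3} = 46$)
$k{\left(v \right)} = \frac{26}{v}$ ($k{\left(v \right)} = \frac{6 + 46}{v + v} = \frac{52}{2 v} = 52 \frac{1}{2 v} = \frac{26}{v}$)
$x = 254$ ($x = 394 - 140 = 254$)
$x k{\left(a{\left(-4 \right)} \right)} = 254 \cdot \frac{26}{3} = \frac{6604}{3}$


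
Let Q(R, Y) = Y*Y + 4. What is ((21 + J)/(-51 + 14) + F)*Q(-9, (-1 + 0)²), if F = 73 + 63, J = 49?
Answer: 24810/37 ≈ 670.54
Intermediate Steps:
Q(R, Y) = 4 + Y² (Q(R, Y) = Y² + 4 = 4 + Y²)
F = 136
((21 + J)/(-51 + 14) + F)*Q(-9, (-1 + 0)²) = ((21 + 49)/(-51 + 14) + 136)*(4 + ((-1 + 0)²)²) = (70/(-37) + 136)*(4 + ((-1)²)²) = (70*(-1/37) + 136)*(4 + 1²) = (-70/37 + 136)*(4 + 1) = (4962/37)*5 = 24810/37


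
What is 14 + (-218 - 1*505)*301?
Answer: -217609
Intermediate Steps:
14 + (-218 - 1*505)*301 = 14 + (-218 - 505)*301 = 14 - 723*301 = 14 - 217623 = -217609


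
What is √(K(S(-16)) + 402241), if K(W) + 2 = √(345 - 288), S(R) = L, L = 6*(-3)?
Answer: √(402239 + √57) ≈ 634.23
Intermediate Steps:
L = -18
S(R) = -18
K(W) = -2 + √57 (K(W) = -2 + √(345 - 288) = -2 + √57)
√(K(S(-16)) + 402241) = √((-2 + √57) + 402241) = √(402239 + √57)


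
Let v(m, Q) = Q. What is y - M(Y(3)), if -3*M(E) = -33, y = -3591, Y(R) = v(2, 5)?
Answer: -3602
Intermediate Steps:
Y(R) = 5
M(E) = 11 (M(E) = -⅓*(-33) = 11)
y - M(Y(3)) = -3591 - 1*11 = -3591 - 11 = -3602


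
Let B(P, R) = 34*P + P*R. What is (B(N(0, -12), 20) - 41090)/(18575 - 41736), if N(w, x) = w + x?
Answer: 41738/23161 ≈ 1.8021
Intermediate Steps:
(B(N(0, -12), 20) - 41090)/(18575 - 41736) = ((0 - 12)*(34 + 20) - 41090)/(18575 - 41736) = (-12*54 - 41090)/(-23161) = (-648 - 41090)*(-1/23161) = -41738*(-1/23161) = 41738/23161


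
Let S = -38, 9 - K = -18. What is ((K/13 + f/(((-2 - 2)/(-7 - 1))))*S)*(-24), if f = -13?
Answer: -283632/13 ≈ -21818.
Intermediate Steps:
K = 27 (K = 9 - 1*(-18) = 9 + 18 = 27)
((K/13 + f/(((-2 - 2)/(-7 - 1))))*S)*(-24) = ((27/13 - 13*(-7 - 1)/(-2 - 2))*(-38))*(-24) = ((27*(1/13) - 13/((-4/(-8))))*(-38))*(-24) = ((27/13 - 13/((-4*(-⅛))))*(-38))*(-24) = ((27/13 - 13/½)*(-38))*(-24) = ((27/13 - 13*2)*(-38))*(-24) = ((27/13 - 26)*(-38))*(-24) = -311/13*(-38)*(-24) = (11818/13)*(-24) = -283632/13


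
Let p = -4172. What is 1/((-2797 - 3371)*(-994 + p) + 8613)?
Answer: 1/31872501 ≈ 3.1375e-8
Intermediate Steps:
1/((-2797 - 3371)*(-994 + p) + 8613) = 1/((-2797 - 3371)*(-994 - 4172) + 8613) = 1/(-6168*(-5166) + 8613) = 1/(31863888 + 8613) = 1/31872501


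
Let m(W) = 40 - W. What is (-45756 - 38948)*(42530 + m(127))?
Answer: -3595091872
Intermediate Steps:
(-45756 - 38948)*(42530 + m(127)) = (-45756 - 38948)*(42530 + (40 - 1*127)) = -84704*(42530 + (40 - 127)) = -84704*(42530 - 87) = -84704*42443 = -3595091872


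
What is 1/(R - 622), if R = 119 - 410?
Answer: -1/913 ≈ -0.0010953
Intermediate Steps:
R = -291
1/(R - 622) = 1/(-291 - 622) = 1/(-913) = -1/913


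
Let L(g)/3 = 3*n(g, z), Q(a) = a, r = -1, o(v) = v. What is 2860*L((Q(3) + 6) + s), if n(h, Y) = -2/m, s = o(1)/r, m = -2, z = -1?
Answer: 25740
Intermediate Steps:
s = -1 (s = 1/(-1) = 1*(-1) = -1)
n(h, Y) = 1 (n(h, Y) = -2/(-2) = -2*(-½) = 1)
L(g) = 9 (L(g) = 3*(3*1) = 3*3 = 9)
2860*L((Q(3) + 6) + s) = 2860*9 = 25740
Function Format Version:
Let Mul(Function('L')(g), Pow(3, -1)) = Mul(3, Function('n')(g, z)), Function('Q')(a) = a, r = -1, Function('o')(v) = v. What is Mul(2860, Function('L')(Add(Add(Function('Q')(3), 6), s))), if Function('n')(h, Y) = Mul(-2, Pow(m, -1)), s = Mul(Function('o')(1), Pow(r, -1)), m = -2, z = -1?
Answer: 25740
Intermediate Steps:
s = -1 (s = Mul(1, Pow(-1, -1)) = Mul(1, -1) = -1)
Function('n')(h, Y) = 1 (Function('n')(h, Y) = Mul(-2, Pow(-2, -1)) = Mul(-2, Rational(-1, 2)) = 1)
Function('L')(g) = 9 (Function('L')(g) = Mul(3, Mul(3, 1)) = Mul(3, 3) = 9)
Mul(2860, Function('L')(Add(Add(Function('Q')(3), 6), s))) = Mul(2860, 9) = 25740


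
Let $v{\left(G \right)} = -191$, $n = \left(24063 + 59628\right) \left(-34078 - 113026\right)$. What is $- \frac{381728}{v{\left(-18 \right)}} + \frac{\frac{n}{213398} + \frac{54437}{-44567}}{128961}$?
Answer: $\frac{10175625111880039249}{5092577809620021} \approx 1998.1$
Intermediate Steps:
$n = -12311280864$ ($n = 83691 \left(-147104\right) = -12311280864$)
$- \frac{381728}{v{\left(-18 \right)}} + \frac{\frac{n}{213398} + \frac{54437}{-44567}}{128961} = - \frac{381728}{-191} + \frac{- \frac{12311280864}{213398} + \frac{54437}{-44567}}{128961} = \left(-381728\right) \left(- \frac{1}{191}\right) + \left(\left(-12311280864\right) \frac{1}{213398} + 54437 \left(- \frac{1}{44567}\right)\right) \frac{1}{128961} = \frac{381728}{191} + \left(- \frac{6155640432}{106699} - \frac{54437}{44567}\right) \frac{1}{128961} = \frac{381728}{191} - \frac{11928010239409}{26662711045131} = \frac{10175625111880039249}{5092577809620021}$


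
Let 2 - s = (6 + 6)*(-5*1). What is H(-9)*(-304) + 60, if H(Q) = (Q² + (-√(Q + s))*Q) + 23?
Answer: -31556 - 2736*√53 ≈ -51474.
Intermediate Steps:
s = 62 (s = 2 - (6 + 6)*(-5*1) = 2 - 12*(-5) = 2 - 1*(-60) = 2 + 60 = 62)
H(Q) = 23 + Q² - Q*√(62 + Q) (H(Q) = (Q² + (-√(Q + 62))*Q) + 23 = (Q² + (-√(62 + Q))*Q) + 23 = (Q² - Q*√(62 + Q)) + 23 = 23 + Q² - Q*√(62 + Q))
H(-9)*(-304) + 60 = (23 + (-9)² - 1*(-9)*√(62 - 9))*(-304) + 60 = (23 + 81 - 1*(-9)*√53)*(-304) + 60 = (23 + 81 + 9*√53)*(-304) + 60 = (104 + 9*√53)*(-304) + 60 = (-31616 - 2736*√53) + 60 = -31556 - 2736*√53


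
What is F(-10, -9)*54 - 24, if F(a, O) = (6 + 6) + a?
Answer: 84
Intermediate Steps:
F(a, O) = 12 + a
F(-10, -9)*54 - 24 = (12 - 10)*54 - 24 = 2*54 - 24 = 108 - 24 = 84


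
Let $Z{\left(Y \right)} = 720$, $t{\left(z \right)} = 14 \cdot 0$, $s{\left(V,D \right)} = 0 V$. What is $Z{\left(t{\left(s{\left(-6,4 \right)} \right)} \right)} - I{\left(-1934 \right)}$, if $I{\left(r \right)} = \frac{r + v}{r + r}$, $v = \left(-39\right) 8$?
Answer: $\frac{1391357}{1934} \approx 719.42$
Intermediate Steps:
$s{\left(V,D \right)} = 0$
$t{\left(z \right)} = 0$
$v = -312$
$I{\left(r \right)} = \frac{-312 + r}{2 r}$ ($I{\left(r \right)} = \frac{r - 312}{r + r} = \frac{-312 + r}{2 r}$)
$Z{\left(t{\left(s{\left(-6,4 \right)} \right)} \right)} - I{\left(-1934 \right)} = 720 - \frac{-312 - 1934}{2 \left(-1934\right)} = 720 - \frac{1}{2} \left(- \frac{1}{1934}\right) \left(-2246\right) = 720 - \frac{1123}{1934} = \frac{1391357}{1934}$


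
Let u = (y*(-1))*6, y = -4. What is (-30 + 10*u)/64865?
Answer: 42/12973 ≈ 0.0032375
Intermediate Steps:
u = 24 (u = -4*(-1)*6 = 4*6 = 24)
(-30 + 10*u)/64865 = (-30 + 10*24)/64865 = (-30 + 240)*(1/64865) = 210*(1/64865) = 42/12973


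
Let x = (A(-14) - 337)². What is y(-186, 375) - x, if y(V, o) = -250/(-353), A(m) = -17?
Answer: -44236298/353 ≈ -1.2532e+5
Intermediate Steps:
y(V, o) = 250/353 (y(V, o) = -250*(-1/353) = 250/353)
x = 125316 (x = (-17 - 337)² = (-354)² = 125316)
y(-186, 375) - x = 250/353 - 1*125316 = 250/353 - 125316 = -44236298/353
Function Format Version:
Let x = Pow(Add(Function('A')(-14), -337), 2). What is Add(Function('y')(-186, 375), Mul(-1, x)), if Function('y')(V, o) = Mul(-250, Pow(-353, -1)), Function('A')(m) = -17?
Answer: Rational(-44236298, 353) ≈ -1.2532e+5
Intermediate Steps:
Function('y')(V, o) = Rational(250, 353) (Function('y')(V, o) = Mul(-250, Rational(-1, 353)) = Rational(250, 353))
x = 125316 (x = Pow(Add(-17, -337), 2) = Pow(-354, 2) = 125316)
Add(Function('y')(-186, 375), Mul(-1, x)) = Add(Rational(250, 353), Mul(-1, 125316)) = Add(Rational(250, 353), -125316) = Rational(-44236298, 353)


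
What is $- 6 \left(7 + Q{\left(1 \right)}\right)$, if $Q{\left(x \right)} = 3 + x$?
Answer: $-66$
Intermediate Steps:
$- 6 \left(7 + Q{\left(1 \right)}\right) = - 6 \left(7 + \left(3 + 1\right)\right) = - 6 \left(7 + 4\right) = \left(-6\right) 11 = -66$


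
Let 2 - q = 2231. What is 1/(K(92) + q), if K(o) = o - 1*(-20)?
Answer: -1/2117 ≈ -0.00047237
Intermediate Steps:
q = -2229 (q = 2 - 1*2231 = 2 - 2231 = -2229)
K(o) = 20 + o (K(o) = o + 20 = 20 + o)
1/(K(92) + q) = 1/((20 + 92) - 2229) = 1/(112 - 2229) = 1/(-2117) = -1/2117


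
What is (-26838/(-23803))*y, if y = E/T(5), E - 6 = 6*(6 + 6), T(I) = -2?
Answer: -80514/1831 ≈ -43.973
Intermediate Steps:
E = 78 (E = 6 + 6*(6 + 6) = 6 + 6*12 = 6 + 72 = 78)
y = -39 (y = 78/(-2) = 78*(-1/2) = -39)
(-26838/(-23803))*y = -26838/(-23803)*(-39) = -26838*(-1/23803)*(-39) = (26838/23803)*(-39) = -80514/1831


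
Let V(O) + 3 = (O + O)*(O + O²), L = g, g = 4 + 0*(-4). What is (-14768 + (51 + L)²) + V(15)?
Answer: -4546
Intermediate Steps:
g = 4 (g = 4 + 0 = 4)
L = 4
V(O) = -3 + 2*O*(O + O²) (V(O) = -3 + (O + O)*(O + O²) = -3 + (2*O)*(O + O²) = -3 + 2*O*(O + O²))
(-14768 + (51 + L)²) + V(15) = (-14768 + (51 + 4)²) + (-3 + 2*15² + 2*15³) = (-14768 + 55²) + (-3 + 2*225 + 2*3375) = (-14768 + 3025) + (-3 + 450 + 6750) = -11743 + 7197 = -4546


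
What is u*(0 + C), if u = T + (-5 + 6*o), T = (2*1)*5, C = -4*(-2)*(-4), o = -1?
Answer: 32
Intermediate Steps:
C = -32 (C = 8*(-4) = -32)
T = 10 (T = 2*5 = 10)
u = -1 (u = 10 + (-5 + 6*(-1)) = 10 + (-5 - 6) = 10 - 11 = -1)
u*(0 + C) = -(0 - 32) = -1*(-32) = 32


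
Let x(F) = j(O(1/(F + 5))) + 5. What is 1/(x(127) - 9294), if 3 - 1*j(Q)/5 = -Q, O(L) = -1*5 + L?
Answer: -132/1227463 ≈ -0.00010754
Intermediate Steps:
O(L) = -5 + L
j(Q) = 15 + 5*Q (j(Q) = 15 - (-5)*Q = 15 + 5*Q)
x(F) = -5 + 5/(5 + F) (x(F) = (15 + 5*(-5 + 1/(F + 5))) + 5 = (15 + 5*(-5 + 1/(5 + F))) + 5 = (15 + (-25 + 5/(5 + F))) + 5 = (-10 + 5/(5 + F)) + 5 = -5 + 5/(5 + F))
1/(x(127) - 9294) = 1/(5*(-4 - 1*127)/(5 + 127) - 9294) = 1/(5*(-4 - 127)/132 - 9294) = 1/(5*(1/132)*(-131) - 9294) = 1/(-655/132 - 9294) = 1/(-1227463/132) = -132/1227463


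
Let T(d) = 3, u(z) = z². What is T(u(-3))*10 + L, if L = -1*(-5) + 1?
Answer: 36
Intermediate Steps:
L = 6 (L = 5 + 1 = 6)
T(u(-3))*10 + L = 3*10 + 6 = 30 + 6 = 36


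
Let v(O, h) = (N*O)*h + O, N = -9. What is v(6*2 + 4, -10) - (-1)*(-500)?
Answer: 956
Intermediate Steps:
v(O, h) = O - 9*O*h (v(O, h) = (-9*O)*h + O = -9*O*h + O = O - 9*O*h)
v(6*2 + 4, -10) - (-1)*(-500) = (6*2 + 4)*(1 - 9*(-10)) - (-1)*(-500) = (12 + 4)*(1 + 90) - 1*500 = 16*91 - 500 = 1456 - 500 = 956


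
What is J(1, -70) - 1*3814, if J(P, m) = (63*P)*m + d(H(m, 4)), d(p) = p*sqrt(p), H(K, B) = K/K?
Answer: -8223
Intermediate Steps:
H(K, B) = 1
d(p) = p**(3/2)
J(P, m) = 1 + 63*P*m (J(P, m) = (63*P)*m + 1**(3/2) = 63*P*m + 1 = 1 + 63*P*m)
J(1, -70) - 1*3814 = (1 + 63*1*(-70)) - 1*3814 = (1 - 4410) - 3814 = -4409 - 3814 = -8223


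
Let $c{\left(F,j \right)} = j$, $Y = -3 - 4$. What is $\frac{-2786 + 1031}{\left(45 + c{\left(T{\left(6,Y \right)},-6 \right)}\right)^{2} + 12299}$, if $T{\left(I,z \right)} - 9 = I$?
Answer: $- \frac{351}{2764} \approx -0.12699$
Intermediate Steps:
$Y = -7$ ($Y = -3 - 4 = -7$)
$T{\left(I,z \right)} = 9 + I$
$\frac{-2786 + 1031}{\left(45 + c{\left(T{\left(6,Y \right)},-6 \right)}\right)^{2} + 12299} = \frac{-2786 + 1031}{\left(45 - 6\right)^{2} + 12299} = - \frac{1755}{39^{2} + 12299} = - \frac{1755}{1521 + 12299} = - \frac{1755}{13820} = \left(-1755\right) \frac{1}{13820} = - \frac{351}{2764}$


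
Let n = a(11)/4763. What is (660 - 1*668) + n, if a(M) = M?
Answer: -3463/433 ≈ -7.9977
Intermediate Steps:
n = 1/433 (n = 11/4763 = 11*(1/4763) = 1/433 ≈ 0.0023095)
(660 - 1*668) + n = (660 - 1*668) + 1/433 = (660 - 668) + 1/433 = -8 + 1/433 = -3463/433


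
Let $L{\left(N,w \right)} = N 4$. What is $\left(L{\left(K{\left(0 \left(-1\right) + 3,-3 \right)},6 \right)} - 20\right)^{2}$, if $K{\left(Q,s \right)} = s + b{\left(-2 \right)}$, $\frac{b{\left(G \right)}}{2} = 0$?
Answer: $1024$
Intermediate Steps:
$b{\left(G \right)} = 0$ ($b{\left(G \right)} = 2 \cdot 0 = 0$)
$K{\left(Q,s \right)} = s$ ($K{\left(Q,s \right)} = s + 0 = s$)
$L{\left(N,w \right)} = 4 N$
$\left(L{\left(K{\left(0 \left(-1\right) + 3,-3 \right)},6 \right)} - 20\right)^{2} = \left(4 \left(-3\right) - 20\right)^{2} = \left(-12 - 20\right)^{2} = \left(-32\right)^{2} = 1024$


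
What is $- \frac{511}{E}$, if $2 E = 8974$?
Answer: $- \frac{73}{641} \approx -0.11388$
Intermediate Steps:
$E = 4487$ ($E = \frac{1}{2} \cdot 8974 = 4487$)
$- \frac{511}{E} = - \frac{511}{4487} = \left(-511\right) \frac{1}{4487} = - \frac{73}{641}$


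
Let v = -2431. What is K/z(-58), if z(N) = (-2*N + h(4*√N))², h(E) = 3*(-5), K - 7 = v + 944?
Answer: -1480/10201 ≈ -0.14508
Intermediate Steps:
K = -1480 (K = 7 + (-2431 + 944) = 7 - 1487 = -1480)
h(E) = -15
z(N) = (-15 - 2*N)² (z(N) = (-2*N - 15)² = (-15 - 2*N)²)
K/z(-58) = -1480/(15 + 2*(-58))² = -1480/(15 - 116)² = -1480/((-101)²) = -1480/10201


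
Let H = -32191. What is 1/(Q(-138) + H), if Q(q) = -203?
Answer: -1/32394 ≈ -3.0870e-5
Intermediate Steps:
1/(Q(-138) + H) = 1/(-203 - 32191) = 1/(-32394) = -1/32394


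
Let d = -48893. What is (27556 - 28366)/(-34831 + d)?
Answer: 135/13954 ≈ 0.0096746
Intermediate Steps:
(27556 - 28366)/(-34831 + d) = (27556 - 28366)/(-34831 - 48893) = -810/(-83724) = -810*(-1/83724) = 135/13954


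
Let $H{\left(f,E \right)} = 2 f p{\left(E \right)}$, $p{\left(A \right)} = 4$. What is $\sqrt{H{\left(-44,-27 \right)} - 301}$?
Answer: $i \sqrt{653} \approx 25.554 i$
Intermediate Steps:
$H{\left(f,E \right)} = 8 f$ ($H{\left(f,E \right)} = 2 f 4 = 8 f$)
$\sqrt{H{\left(-44,-27 \right)} - 301} = \sqrt{8 \left(-44\right) - 301} = \sqrt{-352 - 301} = \sqrt{-653} = i \sqrt{653}$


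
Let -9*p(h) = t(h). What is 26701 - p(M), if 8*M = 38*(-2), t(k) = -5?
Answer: 240304/9 ≈ 26700.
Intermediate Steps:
M = -19/2 (M = (38*(-2))/8 = (⅛)*(-76) = -19/2 ≈ -9.5000)
p(h) = 5/9 (p(h) = -⅑*(-5) = 5/9)
26701 - p(M) = 26701 - 1*5/9 = 26701 - 5/9 = 240304/9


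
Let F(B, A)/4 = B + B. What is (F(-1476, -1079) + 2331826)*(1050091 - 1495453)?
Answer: -1033247856516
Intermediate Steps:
F(B, A) = 8*B (F(B, A) = 4*(B + B) = 4*(2*B) = 8*B)
(F(-1476, -1079) + 2331826)*(1050091 - 1495453) = (8*(-1476) + 2331826)*(1050091 - 1495453) = (-11808 + 2331826)*(-445362) = 2320018*(-445362) = -1033247856516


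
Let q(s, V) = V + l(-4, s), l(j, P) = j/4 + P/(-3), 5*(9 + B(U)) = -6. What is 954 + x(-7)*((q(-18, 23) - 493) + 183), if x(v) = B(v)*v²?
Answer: 709488/5 ≈ 1.4190e+5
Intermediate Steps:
B(U) = -51/5 (B(U) = -9 + (⅕)*(-6) = -9 - 6/5 = -51/5)
l(j, P) = -P/3 + j/4 (l(j, P) = j*(¼) + P*(-⅓) = j/4 - P/3 = -P/3 + j/4)
x(v) = -51*v²/5
q(s, V) = -1 + V - s/3 (q(s, V) = V + (-s/3 + (¼)*(-4)) = V + (-s/3 - 1) = V + (-1 - s/3) = -1 + V - s/3)
954 + x(-7)*((q(-18, 23) - 493) + 183) = 954 + (-51/5*(-7)²)*(((-1 + 23 - ⅓*(-18)) - 493) + 183) = 954 + (-51/5*49)*(((-1 + 23 + 6) - 493) + 183) = 954 - 2499*((28 - 493) + 183)/5 = 954 - 2499*(-465 + 183)/5 = 954 - 2499/5*(-282) = 954 + 704718/5 = 709488/5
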